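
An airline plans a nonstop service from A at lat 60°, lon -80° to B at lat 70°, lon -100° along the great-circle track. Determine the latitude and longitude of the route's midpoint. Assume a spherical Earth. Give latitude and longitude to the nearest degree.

Write both endpoints as unit vectors p₁, p₂ with components (cos φ cos λ, cos φ sin λ, sin φ).
The central angle between the endpoints is δ = arccos(p₁·p₂) ≈ 0.226 rad (13.0°).
Interpolate at f = 1/2 with slerp weights a = sin((1−f)δ)/sin δ ≈ 0.503, b = sin(fδ)/sin δ ≈ 0.503.
p = a·p₁ + b·p₂ ≈ (0.014, -0.417, 0.909); φ = arcsin(p_z) ≈ 65.32°, λ = atan2(p_y, p_x) ≈ -88.11°.

≈ lat 65°, lon -88°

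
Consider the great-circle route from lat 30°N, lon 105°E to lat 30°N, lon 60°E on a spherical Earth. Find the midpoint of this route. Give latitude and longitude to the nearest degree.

From cos δ = sin φ₁ sin φ₂ + cos φ₁ cos φ₂ cos Δλ, the central angle is δ ≈ 0.676 rad (38.7°).
Interpolate at f = 1/2 with slerp weights a = sin((1−f)δ)/sin δ ≈ 0.530, b = sin(fδ)/sin δ ≈ 0.530.
p = a·p₁ + b·p₂ ≈ (0.111, 0.841, 0.530); φ = arcsin(p_z) ≈ 32.00°, λ = atan2(p_y, p_x) ≈ 82.50°.

≈ lat 32°N, lon 82°E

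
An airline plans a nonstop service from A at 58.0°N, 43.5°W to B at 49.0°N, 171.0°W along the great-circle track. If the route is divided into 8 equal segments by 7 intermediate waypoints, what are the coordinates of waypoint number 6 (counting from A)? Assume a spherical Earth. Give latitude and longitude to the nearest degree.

Convert each endpoint to a unit vector on the sphere (x = cos φ cos λ, y = cos φ sin λ, z = sin φ).
The central angle between the endpoints is δ = arccos(p₁·p₂) ≈ 1.128 rad (64.6°).
Interpolate at f = 6/8 with slerp weights a = sin((1−f)δ)/sin δ ≈ 0.308, b = sin(fδ)/sin δ ≈ 0.829.
p = a·p₁ + b·p₂ ≈ (-0.419, -0.197, 0.887); φ = arcsin(p_z) ≈ 62.44°, λ = atan2(p_y, p_x) ≈ -154.75°.

≈ 62°N, 155°W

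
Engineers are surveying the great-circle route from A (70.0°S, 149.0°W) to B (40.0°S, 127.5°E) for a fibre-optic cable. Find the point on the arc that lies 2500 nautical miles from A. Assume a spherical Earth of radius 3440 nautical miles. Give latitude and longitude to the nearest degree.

≈ (48°S, 133°E)

Write both endpoints as unit vectors p₁, p₂ with components (cos φ cos λ, cos φ sin λ, sin φ).
The central angle between the endpoints is δ = arccos(p₁·p₂) ≈ 0.884 rad (50.7°). The total great-circle distance is δ·R ≈ 0.884 × 3440 ≈ 3043 nmi, so the target fraction is f = 2500/3043 ≈ 0.822.
Interpolate at f ≈ 0.822 with slerp weights a = sin((1−f)δ)/sin δ ≈ 0.203, b = sin(fδ)/sin δ ≈ 0.859.
p = a·p₁ + b·p₂ ≈ (-0.460, 0.486, -0.743); φ = arcsin(p_z) ≈ -47.98°, λ = atan2(p_y, p_x) ≈ 133.42°.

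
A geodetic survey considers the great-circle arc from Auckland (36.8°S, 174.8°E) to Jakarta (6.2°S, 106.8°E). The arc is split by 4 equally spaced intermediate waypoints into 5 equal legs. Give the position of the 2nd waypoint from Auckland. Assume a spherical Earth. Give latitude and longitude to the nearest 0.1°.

≈ 28.5°S, 143.5°E

The haversine formula gives a central angle δ ≈ 1.199 rad (68.7°) between the endpoints.
Interpolate at f = 2/5 with slerp weights a = sin((1−f)δ)/sin δ ≈ 0.707, b = sin(fδ)/sin δ ≈ 0.495.
p = a·p₁ + b·p₂ ≈ (-0.706, 0.523, -0.477); φ = arcsin(p_z) ≈ -28.50°, λ = atan2(p_y, p_x) ≈ 143.50°.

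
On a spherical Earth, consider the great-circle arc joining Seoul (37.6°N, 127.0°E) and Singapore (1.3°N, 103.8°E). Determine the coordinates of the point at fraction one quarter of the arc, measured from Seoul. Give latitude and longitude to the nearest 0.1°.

Write both endpoints as unit vectors p₁, p₂ with components (cos φ cos λ, cos φ sin λ, sin φ).
The central angle between the endpoints is δ = arccos(p₁·p₂) ≈ 0.735 rad (42.1°).
Interpolate at f = 1/4 with slerp weights a = sin((1−f)δ)/sin δ ≈ 0.781, b = sin(fδ)/sin δ ≈ 0.272.
p = a·p₁ + b·p₂ ≈ (-0.437, 0.759, 0.483); φ = arcsin(p_z) ≈ 28.86°, λ = atan2(p_y, p_x) ≈ 119.96°.

≈ (28.9°N, 120.0°E)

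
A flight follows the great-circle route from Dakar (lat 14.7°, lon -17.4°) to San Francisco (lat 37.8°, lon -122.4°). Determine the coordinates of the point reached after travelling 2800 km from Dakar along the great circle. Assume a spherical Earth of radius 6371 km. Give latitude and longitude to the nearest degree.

Write both endpoints as unit vectors p₁, p₂ with components (cos φ cos λ, cos φ sin λ, sin φ).
The central angle between the endpoints is δ = arccos(p₁·p₂) ≈ 1.613 rad (92.4°). The total great-circle distance is δ·R ≈ 1.613 × 6371 ≈ 10277 km, so the target fraction is f = 2800/10277 ≈ 0.272.
Interpolate at f ≈ 0.272 with slerp weights a = sin((1−f)δ)/sin δ ≈ 0.923, b = sin(fδ)/sin δ ≈ 0.426.
p = a·p₁ + b·p₂ ≈ (0.672, -0.551, 0.495); φ = arcsin(p_z) ≈ 29.68°, λ = atan2(p_y, p_x) ≈ -39.37°.

≈ lat 30°, lon -39°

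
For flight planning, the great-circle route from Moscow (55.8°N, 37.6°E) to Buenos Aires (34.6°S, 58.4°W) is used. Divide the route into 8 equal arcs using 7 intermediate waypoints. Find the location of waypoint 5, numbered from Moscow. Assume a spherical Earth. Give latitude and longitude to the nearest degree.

≈ (3°N, 31°W)

Write both endpoints as unit vectors p₁, p₂ with components (cos φ cos λ, cos φ sin λ, sin φ).
The central angle between the endpoints is δ = arccos(p₁·p₂) ≈ 2.115 rad (121.2°).
Interpolate at f = 5/8 with slerp weights a = sin((1−f)δ)/sin δ ≈ 0.833, b = sin(fδ)/sin δ ≈ 1.133.
p = a·p₁ + b·p₂ ≈ (0.860, -0.509, 0.046); φ = arcsin(p_z) ≈ 2.62°, λ = atan2(p_y, p_x) ≈ -30.61°.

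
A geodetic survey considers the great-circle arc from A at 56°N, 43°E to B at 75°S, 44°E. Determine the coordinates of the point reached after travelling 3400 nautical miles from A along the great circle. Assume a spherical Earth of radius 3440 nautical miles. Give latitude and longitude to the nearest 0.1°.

≈ 0.6°S, 43.3°E

From cos δ = sin φ₁ sin φ₂ + cos φ₁ cos φ₂ cos Δλ, the central angle is δ ≈ 2.286 rad (131.0°). The total great-circle distance is δ·R ≈ 2.286 × 3440 ≈ 7865 nmi, so the target fraction is f = 3400/7865 ≈ 0.432.
Interpolate at f ≈ 0.432 with slerp weights a = sin((1−f)δ)/sin δ ≈ 1.276, b = sin(fδ)/sin δ ≈ 1.107.
p = a·p₁ + b·p₂ ≈ (0.728, 0.686, -0.011); φ = arcsin(p_z) ≈ -0.63°, λ = atan2(p_y, p_x) ≈ 43.29°.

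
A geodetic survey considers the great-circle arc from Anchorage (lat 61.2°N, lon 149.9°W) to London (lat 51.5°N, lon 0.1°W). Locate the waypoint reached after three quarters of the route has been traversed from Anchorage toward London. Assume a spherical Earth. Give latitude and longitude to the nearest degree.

≈ lat 67°N, lon 11°W

Convert each endpoint to a unit vector on the sphere (x = cos φ cos λ, y = cos φ sin λ, z = sin φ).
The central angle between the endpoints is δ = arccos(p₁·p₂) ≈ 1.130 rad (64.7°).
Interpolate at f = 3/4 with slerp weights a = sin((1−f)δ)/sin δ ≈ 0.308, b = sin(fδ)/sin δ ≈ 0.829.
p = a·p₁ + b·p₂ ≈ (0.388, -0.075, 0.919); φ = arcsin(p_z) ≈ 66.75°, λ = atan2(p_y, p_x) ≈ -11.01°.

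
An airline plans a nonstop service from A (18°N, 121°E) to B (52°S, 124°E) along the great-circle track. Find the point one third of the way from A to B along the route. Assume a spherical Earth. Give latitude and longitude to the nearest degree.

≈ (5°S, 122°E)

From cos δ = sin φ₁ sin φ₂ + cos φ₁ cos φ₂ cos Δλ, the central angle is δ ≈ 1.223 rad (70.0°).
Interpolate at f = 1/3 with slerp weights a = sin((1−f)δ)/sin δ ≈ 0.774, b = sin(fδ)/sin δ ≈ 0.422.
p = a·p₁ + b·p₂ ≈ (-0.524, 0.846, -0.093); φ = arcsin(p_z) ≈ -5.34°, λ = atan2(p_y, p_x) ≈ 121.78°.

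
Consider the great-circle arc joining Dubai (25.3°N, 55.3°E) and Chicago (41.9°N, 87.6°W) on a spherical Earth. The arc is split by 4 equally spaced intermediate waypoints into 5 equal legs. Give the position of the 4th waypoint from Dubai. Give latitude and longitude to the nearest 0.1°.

≈ 57.5°N, 65.6°W

The haversine formula gives a central angle δ ≈ 1.825 rad (104.6°) between the endpoints.
Interpolate at f = 4/5 with slerp weights a = sin((1−f)δ)/sin δ ≈ 0.369, b = sin(fδ)/sin δ ≈ 1.027.
p = a·p₁ + b·p₂ ≈ (0.222, -0.490, 0.843); φ = arcsin(p_z) ≈ 57.49°, λ = atan2(p_y, p_x) ≈ -65.63°.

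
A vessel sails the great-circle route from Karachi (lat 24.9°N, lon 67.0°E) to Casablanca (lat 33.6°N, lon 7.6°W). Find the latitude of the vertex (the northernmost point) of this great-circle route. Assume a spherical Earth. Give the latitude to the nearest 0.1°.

The great circle lies in the plane with unit normal n̂ = (p₁ × p₂)/|p₁ × p₂|.
Here n̂_z ≈ -0.808; the vertex latitude is φ_max = arccos|n̂_z| ≈ 36.1°.
Check via Clairaut: cos φ_max = |cos φ₁| · sin C = cos(24.9°)·sin(63.0°) ≈ 0.808, again giving ≈ 36.1°.

≈ 36.1°N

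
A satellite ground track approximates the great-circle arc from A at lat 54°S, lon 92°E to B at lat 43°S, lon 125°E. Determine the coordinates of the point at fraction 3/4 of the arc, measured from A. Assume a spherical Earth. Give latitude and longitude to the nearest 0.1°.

Write both endpoints as unit vectors p₁, p₂ with components (cos φ cos λ, cos φ sin λ, sin φ).
The central angle between the endpoints is δ = arccos(p₁·p₂) ≈ 0.422 rad (24.2°).
Interpolate at f = 3/4 with slerp weights a = sin((1−f)δ)/sin δ ≈ 0.257, b = sin(fδ)/sin δ ≈ 0.760.
p = a·p₁ + b·p₂ ≈ (-0.324, 0.606, -0.726); φ = arcsin(p_z) ≈ -46.57°, λ = atan2(p_y, p_x) ≈ 118.12°.

≈ lat 46.6°S, lon 118.1°E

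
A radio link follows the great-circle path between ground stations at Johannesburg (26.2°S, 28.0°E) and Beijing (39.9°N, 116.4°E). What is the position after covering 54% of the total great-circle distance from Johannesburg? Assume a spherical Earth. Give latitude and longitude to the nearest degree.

Convert each endpoint to a unit vector on the sphere (x = cos φ cos λ, y = cos φ sin λ, z = sin φ).
The central angle between the endpoints is δ = arccos(p₁·p₂) ≈ 1.838 rad (105.3°).
Interpolate at f = 0.54 with slerp weights a = sin((1−f)δ)/sin δ ≈ 0.776, b = sin(fδ)/sin δ ≈ 0.868.
p = a·p₁ + b·p₂ ≈ (0.318, 0.923, 0.214); φ = arcsin(p_z) ≈ 12.38°, λ = atan2(p_y, p_x) ≈ 70.97°.

≈ 12°N, 71°E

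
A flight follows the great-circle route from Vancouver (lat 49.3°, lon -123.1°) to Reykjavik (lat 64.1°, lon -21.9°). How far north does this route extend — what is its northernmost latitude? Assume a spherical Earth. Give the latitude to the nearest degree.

The great circle lies in the plane with unit normal n̂ = (p₁ × p₂)/|p₁ × p₂|.
Here n̂_z ≈ +0.359; the vertex latitude is φ_max = arccos|n̂_z| ≈ 69.0°.
Check via Clairaut: cos φ_max = |cos φ₁| · sin C = cos(49.3°)·sin(33.4°) ≈ 0.359, again giving ≈ 69.0°.

≈ 69°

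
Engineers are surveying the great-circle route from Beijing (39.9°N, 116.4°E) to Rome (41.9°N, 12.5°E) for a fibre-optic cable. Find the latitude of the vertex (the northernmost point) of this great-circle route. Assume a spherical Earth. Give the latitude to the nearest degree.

The great circle lies in the plane with unit normal n̂ = (p₁ × p₂)/|p₁ × p₂|.
Here n̂_z ≈ -0.579; the vertex latitude is φ_max = arccos|n̂_z| ≈ 54.6°.
Check via Clairaut: cos φ_max = |cos φ₁| · sin C = cos(39.9°)·sin(49.0°) ≈ 0.579, again giving ≈ 54.6°.

≈ 55°N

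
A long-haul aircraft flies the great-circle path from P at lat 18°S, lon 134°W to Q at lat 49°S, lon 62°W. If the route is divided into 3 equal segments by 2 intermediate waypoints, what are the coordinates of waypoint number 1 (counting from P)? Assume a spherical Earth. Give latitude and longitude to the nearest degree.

The haversine formula gives a central angle δ ≈ 1.131 rad (64.8°) between the endpoints.
Interpolate at f = 1/3 with slerp weights a = sin((1−f)δ)/sin δ ≈ 0.757, b = sin(fδ)/sin δ ≈ 0.407.
p = a·p₁ + b·p₂ ≈ (-0.374, -0.753, -0.541); φ = arcsin(p_z) ≈ -32.74°, λ = atan2(p_y, p_x) ≈ -116.44°.

≈ lat 33°S, lon 116°W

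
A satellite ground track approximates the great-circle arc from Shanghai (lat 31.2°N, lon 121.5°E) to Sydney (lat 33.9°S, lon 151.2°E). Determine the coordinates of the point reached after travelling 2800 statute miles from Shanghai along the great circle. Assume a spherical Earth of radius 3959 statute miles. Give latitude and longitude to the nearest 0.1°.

≈ lat 6.1°S, lon 138.0°E

The haversine formula gives a central angle δ ≈ 1.237 rad (70.9°) between the endpoints. The total great-circle distance is δ·R ≈ 1.237 × 3959 ≈ 4897 mi, so the target fraction is f = 2800/4897 ≈ 0.572.
Interpolate at f ≈ 0.572 with slerp weights a = sin((1−f)δ)/sin δ ≈ 0.535, b = sin(fδ)/sin δ ≈ 0.688.
p = a·p₁ + b·p₂ ≈ (-0.739, 0.665, -0.107); φ = arcsin(p_z) ≈ -6.12°, λ = atan2(p_y, p_x) ≈ 138.03°.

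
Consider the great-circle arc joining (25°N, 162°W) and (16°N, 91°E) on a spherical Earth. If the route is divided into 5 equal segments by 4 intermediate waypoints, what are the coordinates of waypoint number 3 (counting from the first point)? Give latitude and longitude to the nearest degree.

≈ (31°N, 131°E)

The haversine formula gives a central angle δ ≈ 1.709 rad (97.9°) between the endpoints.
Interpolate at f = 3/5 with slerp weights a = sin((1−f)δ)/sin δ ≈ 0.638, b = sin(fδ)/sin δ ≈ 0.863.
p = a·p₁ + b·p₂ ≈ (-0.564, 0.651, 0.508); φ = arcsin(p_z) ≈ 30.50°, λ = atan2(p_y, p_x) ≈ 130.91°.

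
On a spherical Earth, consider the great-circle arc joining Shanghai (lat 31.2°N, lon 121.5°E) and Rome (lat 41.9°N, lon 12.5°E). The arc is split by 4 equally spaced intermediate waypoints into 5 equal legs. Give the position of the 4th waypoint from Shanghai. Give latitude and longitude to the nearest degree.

From cos δ = sin φ₁ sin φ₂ + cos φ₁ cos φ₂ cos Δλ, the central angle is δ ≈ 1.432 rad (82.0°).
Interpolate at f = 4/5 with slerp weights a = sin((1−f)δ)/sin δ ≈ 0.285, b = sin(fδ)/sin δ ≈ 0.920.
p = a·p₁ + b·p₂ ≈ (0.541, 0.356, 0.762); φ = arcsin(p_z) ≈ 49.64°, λ = atan2(p_y, p_x) ≈ 33.36°.

≈ lat 50°N, lon 33°E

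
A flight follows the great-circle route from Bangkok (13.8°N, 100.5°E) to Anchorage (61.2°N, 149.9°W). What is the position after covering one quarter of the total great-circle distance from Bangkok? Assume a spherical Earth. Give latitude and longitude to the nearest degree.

≈ (33°N, 112°E)

Convert each endpoint to a unit vector on the sphere (x = cos φ cos λ, y = cos φ sin λ, z = sin φ).
The central angle between the endpoints is δ = arccos(p₁·p₂) ≈ 1.519 rad (87.0°).
Interpolate at f = 1/4 with slerp weights a = sin((1−f)δ)/sin δ ≈ 0.909, b = sin(fδ)/sin δ ≈ 0.371.
p = a·p₁ + b·p₂ ≈ (-0.316, 0.779, 0.542); φ = arcsin(p_z) ≈ 32.83°, λ = atan2(p_y, p_x) ≈ 112.06°.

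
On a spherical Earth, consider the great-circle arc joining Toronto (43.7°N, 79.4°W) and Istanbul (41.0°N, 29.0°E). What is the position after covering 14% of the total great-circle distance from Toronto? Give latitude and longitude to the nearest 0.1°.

≈ 50.0°N, 67.4°W

Convert each endpoint to a unit vector on the sphere (x = cos φ cos λ, y = cos φ sin λ, z = sin φ).
The central angle between the endpoints is δ = arccos(p₁·p₂) ≈ 1.286 rad (73.7°).
Interpolate at f = 0.14 with slerp weights a = sin((1−f)δ)/sin δ ≈ 0.931, b = sin(fδ)/sin δ ≈ 0.187.
p = a·p₁ + b·p₂ ≈ (0.247, -0.594, 0.766); φ = arcsin(p_z) ≈ 49.99°, λ = atan2(p_y, p_x) ≈ -67.41°.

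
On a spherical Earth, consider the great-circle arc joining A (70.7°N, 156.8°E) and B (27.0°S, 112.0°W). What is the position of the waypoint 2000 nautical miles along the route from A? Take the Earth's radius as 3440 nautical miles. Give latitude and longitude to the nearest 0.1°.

From cos δ = sin φ₁ sin φ₂ + cos φ₁ cos φ₂ cos Δλ, the central angle is δ ≈ 2.020 rad (115.8°). The total great-circle distance is δ·R ≈ 2.020 × 3440 ≈ 6950 nmi, so the target fraction is f = 2000/6950 ≈ 0.288.
Interpolate at f ≈ 0.288 with slerp weights a = sin((1−f)δ)/sin δ ≈ 1.101, b = sin(fδ)/sin δ ≈ 0.610.
p = a·p₁ + b·p₂ ≈ (-0.538, -0.360, 0.762); φ = arcsin(p_z) ≈ 49.64°, λ = atan2(p_y, p_x) ≈ -146.17°.

≈ (49.6°N, 146.2°W)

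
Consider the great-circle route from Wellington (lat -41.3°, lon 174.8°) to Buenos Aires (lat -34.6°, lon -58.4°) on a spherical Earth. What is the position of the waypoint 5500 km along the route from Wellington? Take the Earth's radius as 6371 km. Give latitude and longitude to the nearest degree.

≈ lat -59°, lon -108°

Write both endpoints as unit vectors p₁, p₂ with components (cos φ cos λ, cos φ sin λ, sin φ).
The central angle between the endpoints is δ = arccos(p₁·p₂) ≈ 1.566 rad (89.8°). The total great-circle distance is δ·R ≈ 1.566 × 6371 ≈ 9980 km, so the target fraction is f = 5500/9980 ≈ 0.551.
Interpolate at f ≈ 0.551 with slerp weights a = sin((1−f)δ)/sin δ ≈ 0.647, b = sin(fδ)/sin δ ≈ 0.760.
p = a·p₁ + b·p₂ ≈ (-0.156, -0.489, -0.858); φ = arcsin(p_z) ≈ -59.13°, λ = atan2(p_y, p_x) ≈ -107.70°.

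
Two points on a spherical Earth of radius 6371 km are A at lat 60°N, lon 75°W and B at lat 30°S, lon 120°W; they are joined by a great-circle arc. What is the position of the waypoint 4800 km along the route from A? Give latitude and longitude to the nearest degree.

≈ lat 21°N, lon 102°W

From cos δ = sin φ₁ sin φ₂ + cos φ₁ cos φ₂ cos Δλ, the central angle is δ ≈ 1.698 rad (97.3°). The total great-circle distance is δ·R ≈ 1.698 × 6371 ≈ 10818 km, so the target fraction is f = 4800/10818 ≈ 0.444.
Interpolate at f ≈ 0.444 with slerp weights a = sin((1−f)δ)/sin δ ≈ 0.817, b = sin(fδ)/sin δ ≈ 0.690.
p = a·p₁ + b·p₂ ≈ (-0.193, -0.912, 0.363); φ = arcsin(p_z) ≈ 21.26°, λ = atan2(p_y, p_x) ≈ -101.95°.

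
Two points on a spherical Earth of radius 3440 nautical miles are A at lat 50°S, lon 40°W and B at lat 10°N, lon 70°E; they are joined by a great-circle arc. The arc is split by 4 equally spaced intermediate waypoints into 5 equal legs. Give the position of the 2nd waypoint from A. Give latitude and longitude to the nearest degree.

≈ lat 38°S, lon 21°E

Convert each endpoint to a unit vector on the sphere (x = cos φ cos λ, y = cos φ sin λ, z = sin φ).
The central angle between the endpoints is δ = arccos(p₁·p₂) ≈ 1.928 rad (110.5°).
Interpolate at f = 2/5 with slerp weights a = sin((1−f)δ)/sin δ ≈ 0.977, b = sin(fδ)/sin δ ≈ 0.744.
p = a·p₁ + b·p₂ ≈ (0.732, 0.285, -0.619); φ = arcsin(p_z) ≈ -38.27°, λ = atan2(p_y, p_x) ≈ 21.26°.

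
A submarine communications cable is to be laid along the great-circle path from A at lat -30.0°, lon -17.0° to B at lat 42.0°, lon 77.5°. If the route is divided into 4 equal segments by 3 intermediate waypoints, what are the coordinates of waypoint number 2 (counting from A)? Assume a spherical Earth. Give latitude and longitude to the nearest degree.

≈ lat 9°, lon 26°

Convert each endpoint to a unit vector on the sphere (x = cos φ cos λ, y = cos φ sin λ, z = sin φ).
The central angle between the endpoints is δ = arccos(p₁·p₂) ≈ 1.966 rad (112.6°).
Interpolate at f = 2/4 with slerp weights a = sin((1−f)δ)/sin δ ≈ 0.902, b = sin(fδ)/sin δ ≈ 0.902.
p = a·p₁ + b·p₂ ≈ (0.892, 0.426, 0.153); φ = arcsin(p_z) ≈ 8.77°, λ = atan2(p_y, p_x) ≈ 25.53°.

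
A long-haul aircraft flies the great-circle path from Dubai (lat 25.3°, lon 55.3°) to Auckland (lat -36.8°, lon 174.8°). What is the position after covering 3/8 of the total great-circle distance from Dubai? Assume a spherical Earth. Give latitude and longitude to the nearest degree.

Convert each endpoint to a unit vector on the sphere (x = cos φ cos λ, y = cos φ sin λ, z = sin φ).
The central angle between the endpoints is δ = arccos(p₁·p₂) ≈ 2.230 rad (127.8°).
Interpolate at f = 3/8 with slerp weights a = sin((1−f)δ)/sin δ ≈ 1.245, b = sin(fδ)/sin δ ≈ 0.939.
p = a·p₁ + b·p₂ ≈ (-0.108, 0.994, -0.030); φ = arcsin(p_z) ≈ -1.73°, λ = atan2(p_y, p_x) ≈ 96.19°.

≈ lat -2°, lon 96°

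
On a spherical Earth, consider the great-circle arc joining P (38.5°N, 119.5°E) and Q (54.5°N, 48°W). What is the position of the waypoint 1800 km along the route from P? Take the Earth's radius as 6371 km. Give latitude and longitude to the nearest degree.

Write both endpoints as unit vectors p₁, p₂ with components (cos φ cos λ, cos φ sin λ, sin φ).
The central angle between the endpoints is δ = arccos(p₁·p₂) ≈ 1.508 rad (86.4°). The total great-circle distance is δ·R ≈ 1.508 × 6371 ≈ 9605 km, so the target fraction is f = 1800/9605 ≈ 0.187.
Interpolate at f ≈ 0.187 with slerp weights a = sin((1−f)δ)/sin δ ≈ 0.943, b = sin(fδ)/sin δ ≈ 0.279.
p = a·p₁ + b·p₂ ≈ (-0.255, 0.522, 0.814); φ = arcsin(p_z) ≈ 54.52°, λ = atan2(p_y, p_x) ≈ 116.03°.

≈ (55°N, 116°E)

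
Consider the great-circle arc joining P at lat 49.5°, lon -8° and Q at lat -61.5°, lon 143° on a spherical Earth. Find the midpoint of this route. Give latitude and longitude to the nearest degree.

≈ lat -20°, lon 37°

The haversine formula gives a central angle δ ≈ 2.791 rad (159.9°) between the endpoints.
Interpolate at f = 1/2 with slerp weights a = sin((1−f)δ)/sin δ ≈ 2.870, b = sin(fδ)/sin δ ≈ 2.870.
p = a·p₁ + b·p₂ ≈ (0.752, 0.565, -0.340); φ = arcsin(p_z) ≈ -19.87°, λ = atan2(p_y, p_x) ≈ 36.90°.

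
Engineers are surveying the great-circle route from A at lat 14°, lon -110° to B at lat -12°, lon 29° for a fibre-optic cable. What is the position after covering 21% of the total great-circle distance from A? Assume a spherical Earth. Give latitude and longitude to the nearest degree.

The haversine formula gives a central angle δ ≈ 2.444 rad (140.0°) between the endpoints.
Interpolate at f = 0.21 with slerp weights a = sin((1−f)δ)/sin δ ≈ 1.457, b = sin(fδ)/sin δ ≈ 0.765.
p = a·p₁ + b·p₂ ≈ (0.171, -0.966, 0.194); φ = arcsin(p_z) ≈ 11.16°, λ = atan2(p_y, p_x) ≈ -79.99°.

≈ lat 11°, lon -80°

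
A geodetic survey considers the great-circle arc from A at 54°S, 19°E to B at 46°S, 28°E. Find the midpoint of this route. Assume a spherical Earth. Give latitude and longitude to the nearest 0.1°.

≈ 50.1°S, 23.9°E

The haversine formula gives a central angle δ ≈ 0.172 rad (9.9°) between the endpoints.
Interpolate at f = 1/2 with slerp weights a = sin((1−f)δ)/sin δ ≈ 0.502, b = sin(fδ)/sin δ ≈ 0.502.
p = a·p₁ + b·p₂ ≈ (0.587, 0.260, -0.767); φ = arcsin(p_z) ≈ -50.09°, λ = atan2(p_y, p_x) ≈ 23.88°.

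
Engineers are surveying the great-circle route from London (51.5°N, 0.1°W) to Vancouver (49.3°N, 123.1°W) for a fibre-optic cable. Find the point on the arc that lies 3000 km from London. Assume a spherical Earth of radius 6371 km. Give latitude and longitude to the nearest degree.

≈ 68°N, 45°W

From cos δ = sin φ₁ sin φ₂ + cos φ₁ cos φ₂ cos Δλ, the central angle is δ ≈ 1.189 rad (68.1°). The total great-circle distance is δ·R ≈ 1.189 × 6371 ≈ 7578 km, so the target fraction is f = 3000/7578 ≈ 0.396.
Interpolate at f ≈ 0.396 with slerp weights a = sin((1−f)δ)/sin δ ≈ 0.709, b = sin(fδ)/sin δ ≈ 0.489.
p = a·p₁ + b·p₂ ≈ (0.267, -0.268, 0.926); φ = arcsin(p_z) ≈ 67.76°, λ = atan2(p_y, p_x) ≈ -45.04°.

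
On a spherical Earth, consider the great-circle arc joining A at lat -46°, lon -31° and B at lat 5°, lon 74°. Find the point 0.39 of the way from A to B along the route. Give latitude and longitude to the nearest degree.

Write both endpoints as unit vectors p₁, p₂ with components (cos φ cos λ, cos φ sin λ, sin φ).
The central angle between the endpoints is δ = arccos(p₁·p₂) ≈ 1.815 rad (104.0°).
Interpolate at f = 0.39 with slerp weights a = sin((1−f)δ)/sin δ ≈ 0.922, b = sin(fδ)/sin δ ≈ 0.670.
p = a·p₁ + b·p₂ ≈ (0.733, 0.312, -0.605); φ = arcsin(p_z) ≈ -37.21°, λ = atan2(p_y, p_x) ≈ 23.05°.

≈ lat -37°, lon 23°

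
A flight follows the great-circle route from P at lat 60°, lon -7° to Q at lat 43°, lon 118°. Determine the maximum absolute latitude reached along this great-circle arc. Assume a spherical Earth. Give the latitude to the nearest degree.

≈ 71°

The great circle lies in the plane with unit normal n̂ = (p₁ × p₂)/|p₁ × p₂|.
Here n̂_z ≈ +0.324; the vertex latitude is φ_max = arccos|n̂_z| ≈ 71.1°.
Check via Clairaut: cos φ_max = |cos φ₁| · sin C = cos(60.0°)·sin(40.4°) ≈ 0.324, again giving ≈ 71.1°.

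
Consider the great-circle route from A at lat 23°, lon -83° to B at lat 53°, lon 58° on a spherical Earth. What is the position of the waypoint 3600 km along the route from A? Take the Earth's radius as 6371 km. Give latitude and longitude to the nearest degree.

≈ lat 52°, lon -64°

The haversine formula gives a central angle δ ≈ 1.690 rad (96.8°) between the endpoints. The total great-circle distance is δ·R ≈ 1.690 × 6371 ≈ 10764 km, so the target fraction is f = 3600/10764 ≈ 0.334.
Interpolate at f ≈ 0.334 with slerp weights a = sin((1−f)δ)/sin δ ≈ 0.908, b = sin(fδ)/sin δ ≈ 0.539.
p = a·p₁ + b·p₂ ≈ (0.274, -0.555, 0.786); φ = arcsin(p_z) ≈ 51.78°, λ = atan2(p_y, p_x) ≈ -63.72°.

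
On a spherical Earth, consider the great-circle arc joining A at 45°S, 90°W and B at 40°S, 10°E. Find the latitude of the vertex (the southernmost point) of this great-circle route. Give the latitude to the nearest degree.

≈ 55°S

The great circle lies in the plane with unit normal n̂ = (p₁ × p₂)/|p₁ × p₂|.
Here n̂_z ≈ +0.572; the vertex latitude is φ_max = arccos|n̂_z| ≈ 55.1°.
Check via Clairaut: cos φ_max = |cos φ₁| · sin C = cos(45.0°)·sin(126.0°) ≈ 0.572, again giving ≈ 55.1°.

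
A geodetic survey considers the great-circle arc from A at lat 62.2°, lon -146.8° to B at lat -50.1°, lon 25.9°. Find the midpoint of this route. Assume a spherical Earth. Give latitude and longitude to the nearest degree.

The haversine formula gives a central angle δ ≈ 2.919 rad (167.3°) between the endpoints.
Interpolate at f = 1/2 with slerp weights a = sin((1−f)δ)/sin δ ≈ 4.505, b = sin(fδ)/sin δ ≈ 4.505.
p = a·p₁ + b·p₂ ≈ (0.841, 0.112, 0.529); φ = arcsin(p_z) ≈ 31.93°, λ = atan2(p_y, p_x) ≈ 7.57°.

≈ lat 32°, lon 8°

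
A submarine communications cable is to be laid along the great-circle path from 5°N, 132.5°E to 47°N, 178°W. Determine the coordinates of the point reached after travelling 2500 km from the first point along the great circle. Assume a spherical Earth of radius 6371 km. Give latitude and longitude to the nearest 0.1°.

Write both endpoints as unit vectors p₁, p₂ with components (cos φ cos λ, cos φ sin λ, sin φ).
The central angle between the endpoints is δ = arccos(p₁·p₂) ≈ 1.041 rad (59.7°). The total great-circle distance is δ·R ≈ 1.041 × 6371 ≈ 6635 km, so the target fraction is f = 2500/6635 ≈ 0.377.
Interpolate at f ≈ 0.377 with slerp weights a = sin((1−f)δ)/sin δ ≈ 0.700, b = sin(fδ)/sin δ ≈ 0.443.
p = a·p₁ + b·p₂ ≈ (-0.773, 0.504, 0.385); φ = arcsin(p_z) ≈ 22.65°, λ = atan2(p_y, p_x) ≈ 146.92°.

≈ 22.6°N, 146.9°E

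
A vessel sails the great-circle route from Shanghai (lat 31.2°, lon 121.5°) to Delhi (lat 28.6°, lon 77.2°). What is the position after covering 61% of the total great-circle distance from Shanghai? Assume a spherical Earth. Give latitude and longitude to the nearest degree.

The haversine formula gives a central angle δ ≈ 0.667 rad (38.2°) between the endpoints.
Interpolate at f = 0.61 with slerp weights a = sin((1−f)δ)/sin δ ≈ 0.416, b = sin(fδ)/sin δ ≈ 0.640.
p = a·p₁ + b·p₂ ≈ (-0.061, 0.851, 0.522); φ = arcsin(p_z) ≈ 31.44°, λ = atan2(p_y, p_x) ≈ 94.13°.

≈ lat 31°, lon 94°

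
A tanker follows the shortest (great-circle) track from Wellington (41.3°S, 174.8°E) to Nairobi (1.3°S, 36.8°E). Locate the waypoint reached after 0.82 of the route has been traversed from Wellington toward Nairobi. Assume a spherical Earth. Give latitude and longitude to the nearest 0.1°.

The haversine formula gives a central angle δ ≈ 2.145 rad (122.9°) between the endpoints.
Interpolate at f = 0.82 with slerp weights a = sin((1−f)δ)/sin δ ≈ 0.449, b = sin(fδ)/sin δ ≈ 1.170.
p = a·p₁ + b·p₂ ≈ (0.601, 0.731, -0.323); φ = arcsin(p_z) ≈ -18.82°, λ = atan2(p_y, p_x) ≈ 50.58°.

≈ 18.8°S, 50.6°E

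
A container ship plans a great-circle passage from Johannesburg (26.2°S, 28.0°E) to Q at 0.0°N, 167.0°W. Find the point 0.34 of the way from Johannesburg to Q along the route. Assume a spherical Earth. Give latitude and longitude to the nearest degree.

From cos δ = sin φ₁ sin φ₂ + cos φ₁ cos φ₂ cos Δλ, the central angle is δ ≈ 2.619 rad (150.1°).
Interpolate at f = 0.34 with slerp weights a = sin((1−f)δ)/sin δ ≈ 1.980, b = sin(fδ)/sin δ ≈ 1.558.
p = a·p₁ + b·p₂ ≈ (0.050, 0.483, -0.874); φ = arcsin(p_z) ≈ -60.93°, λ = atan2(p_y, p_x) ≈ 84.11°.

≈ 61°S, 84°E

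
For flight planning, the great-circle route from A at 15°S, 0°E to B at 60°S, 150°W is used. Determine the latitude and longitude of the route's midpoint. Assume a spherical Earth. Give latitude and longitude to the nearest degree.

≈ 62°S, 25°W

Write both endpoints as unit vectors p₁, p₂ with components (cos φ cos λ, cos φ sin λ, sin φ).
The central angle between the endpoints is δ = arccos(p₁·p₂) ≈ 1.766 rad (101.2°).
Interpolate at f = 1/2 with slerp weights a = sin((1−f)δ)/sin δ ≈ 0.788, b = sin(fδ)/sin δ ≈ 0.788.
p = a·p₁ + b·p₂ ≈ (0.420, -0.197, -0.886); φ = arcsin(p_z) ≈ -62.38°, λ = atan2(p_y, p_x) ≈ -25.13°.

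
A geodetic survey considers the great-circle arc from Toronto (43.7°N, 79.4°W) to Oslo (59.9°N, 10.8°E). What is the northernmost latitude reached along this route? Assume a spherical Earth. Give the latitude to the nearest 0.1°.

The great circle lies in the plane with unit normal n̂ = (p₁ × p₂)/|p₁ × p₂|.
Here n̂_z ≈ +0.452; the vertex latitude is φ_max = arccos|n̂_z| ≈ 63.1°.

≈ 63.1°N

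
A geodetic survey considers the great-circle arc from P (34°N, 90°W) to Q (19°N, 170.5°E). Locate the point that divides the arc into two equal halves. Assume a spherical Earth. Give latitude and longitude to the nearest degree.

≈ (38°N, 144°W)

Write both endpoints as unit vectors p₁, p₂ with components (cos φ cos λ, cos φ sin λ, sin φ).
The central angle between the endpoints is δ = arccos(p₁·p₂) ≈ 1.518 rad (87.0°).
Interpolate at f = 1/2 with slerp weights a = sin((1−f)δ)/sin δ ≈ 0.689, b = sin(fδ)/sin δ ≈ 0.689.
p = a·p₁ + b·p₂ ≈ (-0.643, -0.464, 0.610); φ = arcsin(p_z) ≈ 37.57°, λ = atan2(p_y, p_x) ≈ -144.18°.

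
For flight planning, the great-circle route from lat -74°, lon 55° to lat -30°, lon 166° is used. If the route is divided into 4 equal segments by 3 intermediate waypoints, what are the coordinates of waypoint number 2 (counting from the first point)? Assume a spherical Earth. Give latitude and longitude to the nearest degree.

The haversine formula gives a central angle δ ≈ 1.165 rad (66.7°) between the endpoints.
Interpolate at f = 2/4 with slerp weights a = sin((1−f)δ)/sin δ ≈ 0.599, b = sin(fδ)/sin δ ≈ 0.599.
p = a·p₁ + b·p₂ ≈ (-0.408, 0.261, -0.875); φ = arcsin(p_z) ≈ -61.02°, λ = atan2(p_y, p_x) ≈ 147.46°.

≈ lat -61°, lon 147°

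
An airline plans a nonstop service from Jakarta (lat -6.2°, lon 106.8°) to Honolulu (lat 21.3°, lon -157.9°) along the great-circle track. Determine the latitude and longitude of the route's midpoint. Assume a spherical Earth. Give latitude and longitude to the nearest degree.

Write both endpoints as unit vectors p₁, p₂ with components (cos φ cos λ, cos φ sin λ, sin φ).
The central angle between the endpoints is δ = arccos(p₁·p₂) ≈ 1.696 rad (97.2°).
Interpolate at f = 1/2 with slerp weights a = sin((1−f)δ)/sin δ ≈ 0.756, b = sin(fδ)/sin δ ≈ 0.756.
p = a·p₁ + b·p₂ ≈ (-0.870, 0.454, 0.193); φ = arcsin(p_z) ≈ 11.12°, λ = atan2(p_y, p_x) ≈ 152.41°.

≈ lat 11°, lon 152°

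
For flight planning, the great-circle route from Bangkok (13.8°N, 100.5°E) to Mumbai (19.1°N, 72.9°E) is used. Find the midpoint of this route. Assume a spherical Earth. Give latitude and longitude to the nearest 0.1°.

From cos δ = sin φ₁ sin φ₂ + cos φ₁ cos φ₂ cos Δλ, the central angle is δ ≈ 0.471 rad (27.0°).
Interpolate at f = 1/2 with slerp weights a = sin((1−f)δ)/sin δ ≈ 0.514, b = sin(fδ)/sin δ ≈ 0.514.
p = a·p₁ + b·p₂ ≈ (0.052, 0.955, 0.291); φ = arcsin(p_z) ≈ 16.91°, λ = atan2(p_y, p_x) ≈ 86.89°.

≈ 16.9°N, 86.9°E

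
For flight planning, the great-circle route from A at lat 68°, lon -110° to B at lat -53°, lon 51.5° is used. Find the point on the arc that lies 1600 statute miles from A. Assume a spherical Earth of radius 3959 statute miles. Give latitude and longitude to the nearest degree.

≈ lat 75°, lon -34°

Convert each endpoint to a unit vector on the sphere (x = cos φ cos λ, y = cos φ sin λ, z = sin φ).
The central angle between the endpoints is δ = arccos(p₁·p₂) ≈ 2.838 rad (162.6°). The total great-circle distance is δ·R ≈ 2.838 × 3959 ≈ 11236 mi, so the target fraction is f = 1600/11236 ≈ 0.142.
Interpolate at f ≈ 0.142 with slerp weights a = sin((1−f)δ)/sin δ ≈ 2.175, b = sin(fδ)/sin δ ≈ 1.315.
p = a·p₁ + b·p₂ ≈ (0.214, -0.146, 0.966); φ = arcsin(p_z) ≈ 74.98°, λ = atan2(p_y, p_x) ≈ -34.28°.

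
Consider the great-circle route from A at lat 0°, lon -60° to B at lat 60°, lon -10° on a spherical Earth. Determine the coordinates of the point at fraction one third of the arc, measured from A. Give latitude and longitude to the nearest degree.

Convert each endpoint to a unit vector on the sphere (x = cos φ cos λ, y = cos φ sin λ, z = sin φ).
The central angle between the endpoints is δ = arccos(p₁·p₂) ≈ 1.244 rad (71.3°).
Interpolate at f = 1/3 with slerp weights a = sin((1−f)δ)/sin δ ≈ 0.779, b = sin(fδ)/sin δ ≈ 0.425.
p = a·p₁ + b·p₂ ≈ (0.599, -0.711, 0.368); φ = arcsin(p_z) ≈ 21.61°, λ = atan2(p_y, p_x) ≈ -49.91°.

≈ lat 22°, lon -50°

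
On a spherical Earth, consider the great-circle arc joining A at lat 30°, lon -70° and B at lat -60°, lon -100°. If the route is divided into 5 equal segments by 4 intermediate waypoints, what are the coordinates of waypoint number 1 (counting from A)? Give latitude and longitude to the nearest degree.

Convert each endpoint to a unit vector on the sphere (x = cos φ cos λ, y = cos φ sin λ, z = sin φ).
The central angle between the endpoints is δ = arccos(p₁·p₂) ≈ 1.629 rad (93.3°).
Interpolate at f = 1/5 with slerp weights a = sin((1−f)δ)/sin δ ≈ 0.966, b = sin(fδ)/sin δ ≈ 0.321.
p = a·p₁ + b·p₂ ≈ (0.258, -0.944, 0.205); φ = arcsin(p_z) ≈ 11.85°, λ = atan2(p_y, p_x) ≈ -74.70°.

≈ lat 12°, lon -75°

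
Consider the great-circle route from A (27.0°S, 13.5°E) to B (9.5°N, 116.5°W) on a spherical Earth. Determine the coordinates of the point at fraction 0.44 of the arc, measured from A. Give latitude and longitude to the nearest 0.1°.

The haversine formula gives a central angle δ ≈ 2.265 rad (129.8°) between the endpoints.
Interpolate at f = 0.44 with slerp weights a = sin((1−f)δ)/sin δ ≈ 1.242, b = sin(fδ)/sin δ ≈ 1.093.
p = a·p₁ + b·p₂ ≈ (0.595, -0.706, -0.384); φ = arcsin(p_z) ≈ -22.56°, λ = atan2(p_y, p_x) ≈ -49.86°.

≈ (22.6°S, 49.9°W)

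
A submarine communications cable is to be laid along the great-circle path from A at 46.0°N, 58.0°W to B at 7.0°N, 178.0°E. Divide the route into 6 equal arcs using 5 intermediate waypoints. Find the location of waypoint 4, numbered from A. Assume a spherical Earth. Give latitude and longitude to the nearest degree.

≈ 34°N, 157°W

The haversine formula gives a central angle δ ≈ 1.873 rad (107.3°) between the endpoints.
Interpolate at f = 4/6 with slerp weights a = sin((1−f)δ)/sin δ ≈ 0.612, b = sin(fδ)/sin δ ≈ 0.994.
p = a·p₁ + b·p₂ ≈ (-0.760, -0.326, 0.562); φ = arcsin(p_z) ≈ 34.17°, λ = atan2(p_y, p_x) ≈ -156.77°.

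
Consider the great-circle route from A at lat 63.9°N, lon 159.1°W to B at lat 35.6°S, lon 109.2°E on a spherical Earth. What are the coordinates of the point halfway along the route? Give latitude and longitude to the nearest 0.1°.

≈ lat 19.1°N, lon 138.0°E

Convert each endpoint to a unit vector on the sphere (x = cos φ cos λ, y = cos φ sin λ, z = sin φ).
The central angle between the endpoints is δ = arccos(p₁·p₂) ≈ 2.133 rad (122.2°).
Interpolate at f = 1/2 with slerp weights a = sin((1−f)δ)/sin δ ≈ 1.035, b = sin(fδ)/sin δ ≈ 1.035.
p = a·p₁ + b·p₂ ≈ (-0.702, 0.632, 0.327); φ = arcsin(p_z) ≈ 19.09°, λ = atan2(p_y, p_x) ≈ 138.00°.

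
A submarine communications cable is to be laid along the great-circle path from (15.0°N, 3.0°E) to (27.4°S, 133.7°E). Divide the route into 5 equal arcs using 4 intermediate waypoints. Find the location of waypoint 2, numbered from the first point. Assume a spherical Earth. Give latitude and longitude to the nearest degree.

≈ (9°S, 51°E)

Write both endpoints as unit vectors p₁, p₂ with components (cos φ cos λ, cos φ sin λ, sin φ).
The central angle between the endpoints is δ = arccos(p₁·p₂) ≈ 2.316 rad (132.7°).
Interpolate at f = 2/5 with slerp weights a = sin((1−f)δ)/sin δ ≈ 1.339, b = sin(fδ)/sin δ ≈ 1.088.
p = a·p₁ + b·p₂ ≈ (0.624, 0.766, -0.154); φ = arcsin(p_z) ≈ -8.87°, λ = atan2(p_y, p_x) ≈ 50.84°.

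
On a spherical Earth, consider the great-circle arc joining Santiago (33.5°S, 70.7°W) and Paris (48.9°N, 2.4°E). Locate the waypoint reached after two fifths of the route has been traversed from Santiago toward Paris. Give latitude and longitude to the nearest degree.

Write both endpoints as unit vectors p₁, p₂ with components (cos φ cos λ, cos φ sin λ, sin φ).
The central angle between the endpoints is δ = arccos(p₁·p₂) ≈ 1.830 rad (104.9°).
Interpolate at f = 2/5 with slerp weights a = sin((1−f)δ)/sin δ ≈ 0.921, b = sin(fδ)/sin δ ≈ 0.692.
p = a·p₁ + b·p₂ ≈ (0.708, -0.706, 0.013); φ = arcsin(p_z) ≈ 0.73°, λ = atan2(p_y, p_x) ≈ -44.91°.

≈ 1°N, 45°W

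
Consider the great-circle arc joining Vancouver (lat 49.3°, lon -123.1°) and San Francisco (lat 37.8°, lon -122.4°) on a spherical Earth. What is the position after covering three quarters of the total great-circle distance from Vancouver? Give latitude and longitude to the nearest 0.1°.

Write both endpoints as unit vectors p₁, p₂ with components (cos φ cos λ, cos φ sin λ, sin φ).
The central angle between the endpoints is δ = arccos(p₁·p₂) ≈ 0.201 rad (11.5°).
Interpolate at f = 3/4 with slerp weights a = sin((1−f)δ)/sin δ ≈ 0.252, b = sin(fδ)/sin δ ≈ 0.752.
p = a·p₁ + b·p₂ ≈ (-0.408, -0.639, 0.652); φ = arcsin(p_z) ≈ 40.68°, λ = atan2(p_y, p_x) ≈ -122.55°.

≈ lat 40.7°, lon -122.6°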